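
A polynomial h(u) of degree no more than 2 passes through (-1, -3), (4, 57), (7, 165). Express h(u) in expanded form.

h(u) = 3u^2 + 3u - 3

Write h(u) = au^2 + bu + c. Substituting each data point gives a linear system:
  a - b + c = -3
  16a + 4b + c = 57
  49a + 7b + c = 165
Solving the system yields a = 3, b = 3, c = -3.
So h(u) = 3u^2 + 3u - 3.
Check: h(-1) = -3. ✓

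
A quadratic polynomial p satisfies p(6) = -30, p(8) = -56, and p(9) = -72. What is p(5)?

-20

Write p(s) = as^2 + bs + c. Substituting each data point gives a linear system:
  36a + 6b + c = -30
  64a + 8b + c = -56
  81a + 9b + c = -72
Solving the system yields a = -1, b = 1, c = 0.
So p(s) = -s^2 + s.
Then p(5) = -20.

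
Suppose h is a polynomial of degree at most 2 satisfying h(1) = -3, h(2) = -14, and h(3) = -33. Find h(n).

Using the Lagrange interpolation formula with nodes 1, 2, 3:
  L_0(n) = (n - 2)(n - 3) / 2
  L_1(n) = (n - 1)(n - 3) / -1
  L_2(n) = (n - 1)(n - 2) / 2
Then h(n) = -3·L_0(n) - 14·L_1(n) - 33·L_2(n).
Expanding and collecting terms gives h(n) = -4n² + n.
Check: h(1) = -3. ✓

h(n) = -4n^2 + n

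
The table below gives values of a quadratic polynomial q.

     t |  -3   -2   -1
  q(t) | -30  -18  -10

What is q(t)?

Write q(t) = at^2 + bt + c. Substituting each data point gives a linear system:
  9a - 3b + c = -30
  4a - 2b + c = -18
  a - b + c = -10
Solving the system yields a = -2, b = 2, c = -6.
So q(t) = -2t^2 + 2t - 6.
Check: q(-2) = -18. ✓

q(t) = -2t^2 + 2t - 6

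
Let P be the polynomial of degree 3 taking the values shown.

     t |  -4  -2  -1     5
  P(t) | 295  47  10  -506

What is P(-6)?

Write P(t) = at^3 + bt^2 + ct + d. Substituting each data point gives a linear system:
  -64a + 16b - 4c + d = 295
  -8a + 4b - 2c + d = 47
  -a + b - c + d = 10
  125a + 25b + 5c + d = -506
Solving the system yields a = -4, b = 1, c = -6, d = -1.
So P(t) = -4t^3 + t^2 - 6t - 1.
Then P(-6) = 935.

935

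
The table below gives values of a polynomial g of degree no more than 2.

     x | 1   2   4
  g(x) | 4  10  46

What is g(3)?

Write g(x) = ax^2 + bx + c. Substituting each data point gives a linear system:
  a + b + c = 4
  4a + 2b + c = 10
  16a + 4b + c = 46
Solving the system yields a = 4, b = -6, c = 6.
So g(x) = 4x² - 6x + 6.
Then g(3) = 24.

24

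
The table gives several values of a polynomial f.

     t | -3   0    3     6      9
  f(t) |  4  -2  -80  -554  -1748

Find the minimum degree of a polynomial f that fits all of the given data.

3

Forward differences of the values at t = -3, 0, 3, 6, 9:
  f  : 4  -2  -80  -554  -1748
  Δ  : -6  -78  -474  -1194
  Δ^2: -72  -396  -720
  Δ^3: -324  -324
  Δ^4: 0
The third differences are constant (-324) and nonzero, while all higher differences vanish, so the minimal degree is 3.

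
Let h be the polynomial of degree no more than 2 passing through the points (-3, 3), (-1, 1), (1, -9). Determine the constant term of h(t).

-3

Write h(t) = at^2 + bt + c. Substituting each data point gives a linear system:
  9a - 3b + c = 3
  a - b + c = 1
  a + b + c = -9
Solving the system yields a = -1, b = -5, c = -3.
So h(t) = -t^2 - 5t - 3.
The constant term is -3.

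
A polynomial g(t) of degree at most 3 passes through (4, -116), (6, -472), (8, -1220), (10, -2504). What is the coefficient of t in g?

0

Write g(t) = at^3 + bt^2 + ct + d. Substituting each data point gives a linear system:
  64a + 16b + 4c + d = -116
  216a + 36b + 6c + d = -472
  512a + 64b + 8c + d = -1220
  1000a + 100b + 10c + d = -2504
Solving the system yields a = -3, b = 5, c = 0, d = -4.
So g(t) = -3t^3 + 5t^2 - 4.
The coefficient of t is 0.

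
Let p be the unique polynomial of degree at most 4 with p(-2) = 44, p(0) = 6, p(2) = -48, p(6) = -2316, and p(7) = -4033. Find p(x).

Write p(x) = ax^4 + bx^3 + cx^2 + dx + e. Substituting each data point gives a linear system:
  16a - 8b + 4c - 2d + e = 44
  e = 6
  16a + 8b + 4c + 2d + e = -48
  1296a + 216b + 36c + 6d + e = -2316
  2401a + 343b + 49c + 7d + e = -4033
Solving the system yields a = -1, b = -5, c = 2, d = -3, e = 6.
So p(x) = -x⁴ - 5x³ + 2x² - 3x + 6.
Check: p(2) = -48. ✓

p(x) = -x^4 - 5x^3 + 2x^2 - 3x + 6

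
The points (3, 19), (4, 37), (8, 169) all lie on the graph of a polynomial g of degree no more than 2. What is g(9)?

Write g(t) = at^2 + bt + c. Substituting each data point gives a linear system:
  9a + 3b + c = 19
  16a + 4b + c = 37
  64a + 8b + c = 169
Solving the system yields a = 3, b = -3, c = 1.
So g(t) = 3t^2 - 3t + 1.
Then g(9) = 217.

217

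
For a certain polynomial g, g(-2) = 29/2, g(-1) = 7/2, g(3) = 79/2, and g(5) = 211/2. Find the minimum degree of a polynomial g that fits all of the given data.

Divided differences on the nodes -2, -1, 3, 5:
  order 0: 29/2  7/2  79/2  211/2
  order 1: -11  9  33
  order 2: 4  4
  order 3: 0
The order-2 divided differences are all 4 (nonzero) and every higher order vanishes, so the data lies on a polynomial of degree exactly 2.

2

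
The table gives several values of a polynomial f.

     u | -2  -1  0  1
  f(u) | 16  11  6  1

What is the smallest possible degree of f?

Forward differences of the values at u = -2, -1, 0, 1:
  f  : 16  11  6  1
  Δ  : -5  -5  -5
  Δ^2: 0  0
  Δ^3: 0
The first differences are constant (-5) and nonzero, while all higher differences vanish, so the minimal degree is 1.

1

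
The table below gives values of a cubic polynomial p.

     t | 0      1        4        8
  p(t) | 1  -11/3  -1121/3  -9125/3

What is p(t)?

p(t) = -6t^3 + (1/3)t^2 + t + 1

Write p(t) = at^3 + bt^2 + ct + d. Substituting each data point gives a linear system:
  d = 1
  a + b + c + d = -11/3
  64a + 16b + 4c + d = -1121/3
  512a + 64b + 8c + d = -9125/3
Solving the system yields a = -6, b = 1/3, c = 1, d = 1.
So p(t) = -6t^3 + (1/3)t^2 + t + 1.
Check: p(1) = -11/3. ✓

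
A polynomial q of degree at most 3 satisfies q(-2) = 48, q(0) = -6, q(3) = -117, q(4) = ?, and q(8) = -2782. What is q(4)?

-306

The 4 known points determine the degree-3 polynomial uniquely.
Write q(x) = ax^3 + bx^2 + cx + d. Substituting each data point gives a linear system:
  -8a + 4b - 2c + d = 48
  d = -6
  27a + 9b + 3c + d = -117
  512a + 64b + 8c + d = -2782
Solving the system yields a = -6, b = 4, c = 5, d = -6.
So q(x) = -6x^3 + 4x^2 + 5x - 6.
Then q(4) = -306.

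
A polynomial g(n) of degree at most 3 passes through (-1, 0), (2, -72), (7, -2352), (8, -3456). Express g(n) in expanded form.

g(n) = -6n^3 - 6n^2

Using the Lagrange interpolation formula with nodes -1, 2, 7, 8:
  L_0(n) = (n - 2)(n - 7)(n - 8) / -216
  L_1(n) = (n + 1)(n - 7)(n - 8) / 90
  L_2(n) = (n + 1)(n - 2)(n - 8) / -40
  L_3(n) = (n + 1)(n - 2)(n - 7) / 54
Then g(n) = 0·L_0(n) - 72·L_1(n) - 2352·L_2(n) - 3456·L_3(n).
Expanding and collecting terms gives g(n) = -6n^3 - 6n^2.
Check: g(2) = -72. ✓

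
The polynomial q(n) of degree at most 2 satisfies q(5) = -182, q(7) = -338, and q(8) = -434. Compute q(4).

Write q(n) = an^2 + bn + c. Substituting each data point gives a linear system:
  25a + 5b + c = -182
  49a + 7b + c = -338
  64a + 8b + c = -434
Solving the system yields a = -6, b = -6, c = -2.
So q(n) = -6n² - 6n - 2.
Then q(4) = -122.

-122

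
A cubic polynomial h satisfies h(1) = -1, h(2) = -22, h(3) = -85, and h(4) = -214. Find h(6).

Using the Lagrange interpolation formula with nodes 1, 2, 3, 4:
  L_0(u) = (u - 2)(u - 3)(u - 4) / -6
  L_1(u) = (u - 1)(u - 3)(u - 4) / 2
  L_2(u) = (u - 1)(u - 2)(u - 4) / -2
  L_3(u) = (u - 1)(u - 2)(u - 3) / 6
Then h(u) = -1·L_0(u) - 22·L_1(u) - 85·L_2(u) - 214·L_3(u).
Expanding and collecting terms gives h(u) = -4u³ + 3u² - 2u + 2.
Evaluating at u = 6: h(6) = -766.

-766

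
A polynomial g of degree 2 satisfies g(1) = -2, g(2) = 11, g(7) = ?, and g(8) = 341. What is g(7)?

The 3 known points determine the degree-2 polynomial uniquely.
Write g(u) = au^2 + bu + c. Substituting each data point gives a linear system:
  a + b + c = -2
  4a + 2b + c = 11
  64a + 8b + c = 341
Solving the system yields a = 6, b = -5, c = -3.
So g(u) = 6u^2 - 5u - 3.
Then g(7) = 256.

256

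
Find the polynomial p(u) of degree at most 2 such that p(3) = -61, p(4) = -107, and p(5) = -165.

Using the Lagrange interpolation formula with nodes 3, 4, 5:
  L_0(u) = (u - 4)(u - 5) / 2
  L_1(u) = (u - 3)(u - 5) / -1
  L_2(u) = (u - 3)(u - 4) / 2
Then p(u) = -61·L_0(u) - 107·L_1(u) - 165·L_2(u).
Expanding and collecting terms gives p(u) = -6u^2 - 4u + 5.
Check: p(4) = -107. ✓

p(u) = -6u^2 - 4u + 5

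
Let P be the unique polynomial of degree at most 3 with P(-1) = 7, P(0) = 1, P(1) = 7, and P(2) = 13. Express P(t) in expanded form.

Write P(t) = at^3 + bt^2 + ct + d. Substituting each data point gives a linear system:
  -a + b - c + d = 7
  d = 1
  a + b + c + d = 7
  8a + 4b + 2c + d = 13
Solving the system yields a = -2, b = 6, c = 2, d = 1.
So P(t) = -2t^3 + 6t^2 + 2t + 1.
Check: P(1) = 7. ✓

P(t) = -2t^3 + 6t^2 + 2t + 1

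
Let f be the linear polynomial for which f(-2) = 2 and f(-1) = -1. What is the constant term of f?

-4

Write f(u) = au + b. Substituting each data point gives a linear system:
  -2a + b = 2
  -a + b = -1
Solving the system yields a = -3, b = -4.
So f(u) = -3u - 4.
The constant term is -4.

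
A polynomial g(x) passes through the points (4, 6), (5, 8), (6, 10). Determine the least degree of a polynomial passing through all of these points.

Forward differences of the values at x = 4, 5, 6:
  g  : 6  8  10
  Δ  : 2  2
  Δ^2: 0
The first differences are constant (2) and nonzero, while all higher differences vanish, so the minimal degree is 1.

1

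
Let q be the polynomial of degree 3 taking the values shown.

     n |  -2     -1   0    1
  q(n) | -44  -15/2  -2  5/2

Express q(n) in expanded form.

Write q(n) = an^3 + bn^2 + cn + d. Substituting each data point gives a linear system:
  -8a + 4b - 2c + d = -44
  -a + b - c + d = -15/2
  d = -2
  a + b + c + d = 5/2
Solving the system yields a = 5, b = -1/2, c = 0, d = -2.
So q(n) = 5n^3 - (1/2)n^2 - 2.
Check: q(-2) = -44. ✓

q(n) = 5n^3 - (1/2)n^2 - 2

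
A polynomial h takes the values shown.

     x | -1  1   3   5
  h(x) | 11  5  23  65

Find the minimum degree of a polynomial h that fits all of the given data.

Forward differences of the values at x = -1, 1, 3, 5:
  h  : 11  5  23  65
  Δ  : -6  18  42
  Δ^2: 24  24
  Δ^3: 0
The second differences are constant (24) and nonzero, while all higher differences vanish, so the minimal degree is 2.

2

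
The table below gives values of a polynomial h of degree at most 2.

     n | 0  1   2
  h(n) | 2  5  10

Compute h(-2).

2

Forward differences of the values at n = 0, 1, 2:
  h  : 2  5  10
  Δ  : 3  5
  Δ^2: 2
The second differences are constant, confirming degree 2.
Interpolating (Newton forward form) and evaluating at n = -2 gives h(-2) = 2.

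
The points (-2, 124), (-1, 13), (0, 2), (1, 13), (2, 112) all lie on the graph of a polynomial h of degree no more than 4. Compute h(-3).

Using the Lagrange interpolation formula with nodes -2, -1, 0, 1, 2:
  L_0(s) = (s + 1)s(s - 1)(s - 2) / 24
  L_1(s) = (s + 2)s(s - 1)(s - 2) / -6
  L_2(s) = (s + 2)(s + 1)(s - 1)(s - 2) / 4
  L_3(s) = (s + 2)(s + 1)s(s - 2) / -6
  L_4(s) = (s + 2)(s + 1)s(s - 1) / 24
Then h(s) = 124·L_0(s) + 13·L_1(s) + 2·L_2(s) + 13·L_3(s) + 112·L_4(s).
Expanding and collecting terms gives h(s) = 6s^4 - s^3 + 5s^2 + s + 2.
Evaluating at s = -3: h(-3) = 557.

557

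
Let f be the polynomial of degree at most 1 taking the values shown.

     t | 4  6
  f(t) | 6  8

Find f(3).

5

Write f(t) = at + b. Substituting each data point gives a linear system:
  4a + b = 6
  6a + b = 8
Solving the system yields a = 1, b = 2.
So f(t) = t + 2.
Then f(3) = 5.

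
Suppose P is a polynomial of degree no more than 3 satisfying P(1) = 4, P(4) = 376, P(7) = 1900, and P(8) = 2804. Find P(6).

Using the Lagrange interpolation formula with nodes 1, 4, 7, 8:
  L_0(x) = (x - 4)(x - 7)(x - 8) / -126
  L_1(x) = (x - 1)(x - 7)(x - 8) / 36
  L_2(x) = (x - 1)(x - 4)(x - 8) / -18
  L_3(x) = (x - 1)(x - 4)(x - 7) / 28
Then P(x) = 4·L_0(x) + 376·L_1(x) + 1900·L_2(x) + 2804·L_3(x).
Expanding and collecting terms gives P(x) = 5x³ + 4x² - x - 4.
Evaluating at x = 6: P(6) = 1214.

1214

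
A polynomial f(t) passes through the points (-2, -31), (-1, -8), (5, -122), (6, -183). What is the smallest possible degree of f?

2

Divided differences on the nodes -2, -1, 5, 6:
  order 0: -31  -8  -122  -183
  order 1: 23  -19  -61
  order 2: -6  -6
  order 3: 0
The order-2 divided differences are all -6 (nonzero) and every higher order vanishes, so the data lies on a polynomial of degree exactly 2.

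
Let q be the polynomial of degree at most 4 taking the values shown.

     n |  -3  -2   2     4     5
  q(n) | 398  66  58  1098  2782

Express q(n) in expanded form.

q(n) = 5n^4 - 2n^3 - 5n^2 + 6n + 2

Using the Lagrange interpolation formula with nodes -3, -2, 2, 4, 5:
  L_0(n) = (n + 2)(n - 2)(n - 4)(n - 5) / 280
  L_1(n) = (n + 3)(n - 2)(n - 4)(n - 5) / -168
  L_2(n) = (n + 3)(n + 2)(n - 4)(n - 5) / 120
  L_3(n) = (n + 3)(n + 2)(n - 2)(n - 5) / -84
  L_4(n) = (n + 3)(n + 2)(n - 2)(n - 4) / 168
Then q(n) = 398·L_0(n) + 66·L_1(n) + 58·L_2(n) + 1098·L_3(n) + 2782·L_4(n).
Expanding and collecting terms gives q(n) = 5n^4 - 2n^3 - 5n^2 + 6n + 2.
Check: q(-2) = 66. ✓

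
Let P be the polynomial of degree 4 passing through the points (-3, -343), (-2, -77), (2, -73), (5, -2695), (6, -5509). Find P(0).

Write P(s) = as^4 + bs^3 + cs^2 + ds + e. Substituting each data point gives a linear system:
  81a - 27b + 9c - 3d + e = -343
  16a - 8b + 4c - 2d + e = -77
  16a + 8b + 4c + 2d + e = -73
  625a + 125b + 25c + 5d + e = -2695
  1296a + 216b + 36c + 6d + e = -5509
Solving the system yields a = -4, b = -1, c = -4, d = 5, e = 5.
So P(s) = -4s⁴ - s³ - 4s² + 5s + 5.
Then P(0) = 5.

5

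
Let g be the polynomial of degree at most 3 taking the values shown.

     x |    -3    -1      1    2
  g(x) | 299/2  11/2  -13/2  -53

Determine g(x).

g(x) = -6x^3 - (3/2)x^2 + 1

Write g(x) = ax^3 + bx^2 + cx + d. Substituting each data point gives a linear system:
  -27a + 9b - 3c + d = 299/2
  -a + b - c + d = 11/2
  a + b + c + d = -13/2
  8a + 4b + 2c + d = -53
Solving the system yields a = -6, b = -3/2, c = 0, d = 1.
So g(x) = -6x^3 - (3/2)x^2 + 1.
Check: g(1) = -13/2. ✓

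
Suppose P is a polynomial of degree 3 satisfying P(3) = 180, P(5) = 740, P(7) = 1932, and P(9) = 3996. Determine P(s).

Write P(s) = as^3 + bs^2 + cs + d. Substituting each data point gives a linear system:
  27a + 9b + 3c + d = 180
  125a + 25b + 5c + d = 740
  343a + 49b + 7c + d = 1932
  729a + 81b + 9c + d = 3996
Solving the system yields a = 5, b = 4, c = 3, d = 0.
So P(s) = 5s^3 + 4s^2 + 3s.
Check: P(5) = 740. ✓

P(s) = 5s^3 + 4s^2 + 3s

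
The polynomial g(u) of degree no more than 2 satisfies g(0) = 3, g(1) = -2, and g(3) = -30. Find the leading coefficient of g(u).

-3

Write g(u) = au^2 + bu + c. Substituting each data point gives a linear system:
  c = 3
  a + b + c = -2
  9a + 3b + c = -30
Solving the system yields a = -3, b = -2, c = 3.
So g(u) = -3u^2 - 2u + 3.
The leading coefficient is -3.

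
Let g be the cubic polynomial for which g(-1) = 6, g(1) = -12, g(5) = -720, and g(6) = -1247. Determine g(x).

g(x) = -6x^3 + 2x^2 - 3x - 5

Write g(x) = ax^3 + bx^2 + cx + d. Substituting each data point gives a linear system:
  -a + b - c + d = 6
  a + b + c + d = -12
  125a + 25b + 5c + d = -720
  216a + 36b + 6c + d = -1247
Solving the system yields a = -6, b = 2, c = -3, d = -5.
So g(x) = -6x^3 + 2x^2 - 3x - 5.
Check: g(5) = -720. ✓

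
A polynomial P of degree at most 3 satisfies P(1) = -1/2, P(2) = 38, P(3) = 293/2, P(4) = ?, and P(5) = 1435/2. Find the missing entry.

On equispaced nodes a degree-3 polynomial has vanishing fourth forward difference, so
  P(1) - 4·P(2) + 6·P(3) - 4·P(4) + P(5) = 0.
Substituting the known values and solving for P(4):
  -4·P(4) = -1444
  P(4) = 361.

361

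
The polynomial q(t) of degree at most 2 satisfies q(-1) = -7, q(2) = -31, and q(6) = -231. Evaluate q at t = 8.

Write q(t) = at^2 + bt + c. Substituting each data point gives a linear system:
  a - b + c = -7
  4a + 2b + c = -31
  36a + 6b + c = -231
Solving the system yields a = -6, b = -2, c = -3.
So q(t) = -6t² - 2t - 3.
Then q(8) = -403.

-403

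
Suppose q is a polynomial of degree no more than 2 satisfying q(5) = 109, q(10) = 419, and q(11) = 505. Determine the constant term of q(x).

Write q(x) = ax^2 + bx + c. Substituting each data point gives a linear system:
  25a + 5b + c = 109
  100a + 10b + c = 419
  121a + 11b + c = 505
Solving the system yields a = 4, b = 2, c = -1.
So q(x) = 4x² + 2x - 1.
The constant term is -1.

-1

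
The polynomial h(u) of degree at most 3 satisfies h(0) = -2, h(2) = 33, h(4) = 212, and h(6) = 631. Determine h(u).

Write h(u) = au^3 + bu^2 + cu + d. Substituting each data point gives a linear system:
  d = -2
  8a + 4b + 2c + d = 33
  64a + 16b + 4c + d = 212
  216a + 36b + 6c + d = 631
Solving the system yields a = 2, b = 6, c = -5/2, d = -2.
So h(u) = 2u^3 + 6u^2 - (5/2)u - 2.
Check: h(4) = 212. ✓

h(u) = 2u^3 + 6u^2 - (5/2)u - 2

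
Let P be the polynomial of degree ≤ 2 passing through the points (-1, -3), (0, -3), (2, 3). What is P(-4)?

9

Write P(t) = at^2 + bt + c. Substituting each data point gives a linear system:
  a - b + c = -3
  c = -3
  4a + 2b + c = 3
Solving the system yields a = 1, b = 1, c = -3.
So P(t) = t^2 + t - 3.
Then P(-4) = 9.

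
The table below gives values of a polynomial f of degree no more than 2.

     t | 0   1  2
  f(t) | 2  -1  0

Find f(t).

Write f(t) = at^2 + bt + c. Substituting each data point gives a linear system:
  c = 2
  a + b + c = -1
  4a + 2b + c = 0
Solving the system yields a = 2, b = -5, c = 2.
So f(t) = 2t^2 - 5t + 2.
Check: f(2) = 0. ✓

f(t) = 2t^2 - 5t + 2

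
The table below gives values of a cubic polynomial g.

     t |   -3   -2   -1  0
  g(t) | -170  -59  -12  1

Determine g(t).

Write g(t) = at^3 + bt^2 + ct + d. Substituting each data point gives a linear system:
  -27a + 9b - 3c + d = -170
  -8a + 4b - 2c + d = -59
  -a + b - c + d = -12
  d = 1
Solving the system yields a = 5, b = -2, c = 6, d = 1.
So g(t) = 5t³ - 2t² + 6t + 1.
Check: g(-3) = -170. ✓

g(t) = 5t^3 - 2t^2 + 6t + 1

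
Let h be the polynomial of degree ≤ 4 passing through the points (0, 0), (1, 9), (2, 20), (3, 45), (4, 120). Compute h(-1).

5

Using the Lagrange interpolation formula with nodes 0, 1, 2, 3, 4:
  L_0(n) = (n - 1)(n - 2)(n - 3)(n - 4) / 24
  L_1(n) = n(n - 2)(n - 3)(n - 4) / -6
  L_2(n) = n(n - 1)(n - 3)(n - 4) / 4
  L_3(n) = n(n - 1)(n - 2)(n - 4) / -6
  L_4(n) = n(n - 1)(n - 2)(n - 3) / 24
Then h(n) = 0·L_0(n) + 9·L_1(n) + 20·L_2(n) + 45·L_3(n) + 120·L_4(n).
Expanding and collecting terms gives h(n) = n^4 - 4n^3 + 6n^2 + 6n.
Evaluating at n = -1: h(-1) = 5.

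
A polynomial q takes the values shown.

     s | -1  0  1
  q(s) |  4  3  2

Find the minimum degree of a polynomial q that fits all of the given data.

1

Forward differences of the values at s = -1, 0, 1:
  q  : 4  3  2
  Δ  : -1  -1
  Δ^2: 0
The first differences are constant (-1) and nonzero, while all higher differences vanish, so the minimal degree is 1.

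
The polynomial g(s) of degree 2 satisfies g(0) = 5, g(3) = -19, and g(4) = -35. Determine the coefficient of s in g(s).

Write g(s) = as^2 + bs + c. Substituting each data point gives a linear system:
  c = 5
  9a + 3b + c = -19
  16a + 4b + c = -35
Solving the system yields a = -2, b = -2, c = 5.
So g(s) = -2s^2 - 2s + 5.
The coefficient of s is -2.

-2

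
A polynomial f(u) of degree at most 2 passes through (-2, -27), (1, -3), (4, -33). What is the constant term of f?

-5

Write f(u) = au^2 + bu + c. Substituting each data point gives a linear system:
  4a - 2b + c = -27
  a + b + c = -3
  16a + 4b + c = -33
Solving the system yields a = -3, b = 5, c = -5.
So f(u) = -3u² + 5u - 5.
The constant term is -5.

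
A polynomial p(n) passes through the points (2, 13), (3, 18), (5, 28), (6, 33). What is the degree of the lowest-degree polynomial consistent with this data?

1

Divided differences on the nodes 2, 3, 5, 6:
  order 0: 13  18  28  33
  order 1: 5  5  5
  order 2: 0  0
  order 3: 0
The order-1 divided differences are all 5 (nonzero) and every higher order vanishes, so the data lies on a polynomial of degree exactly 1.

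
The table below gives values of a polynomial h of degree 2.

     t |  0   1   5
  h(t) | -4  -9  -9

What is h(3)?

Using the Lagrange interpolation formula with nodes 0, 1, 5:
  L_0(t) = (t - 1)(t - 5) / 5
  L_1(t) = t(t - 5) / -4
  L_2(t) = t(t - 1) / 20
Then h(t) = -4·L_0(t) - 9·L_1(t) - 9·L_2(t).
Expanding and collecting terms gives h(t) = t^2 - 6t - 4.
Evaluating at t = 3: h(3) = -13.

-13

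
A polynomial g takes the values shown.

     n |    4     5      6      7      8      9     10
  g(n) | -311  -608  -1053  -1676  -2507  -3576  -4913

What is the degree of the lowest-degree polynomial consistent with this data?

Forward differences of the values at n = 4, 5, 6, 7, 8, 9, 10:
  g  : -311  -608  -1053  -1676  -2507  -3576  -4913
  Δ  : -297  -445  -623  -831  -1069  -1337
  Δ^2: -148  -178  -208  -238  -268
  Δ^3: -30  -30  -30  -30
  Δ^4: 0  0  0
  Δ^5: 0  0
  Δ^6: 0
The third differences are constant (-30) and nonzero, while all higher differences vanish, so the minimal degree is 3.

3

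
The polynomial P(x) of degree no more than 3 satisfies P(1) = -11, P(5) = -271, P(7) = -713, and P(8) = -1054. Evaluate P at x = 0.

-6

Using the Lagrange interpolation formula with nodes 1, 5, 7, 8:
  L_0(x) = (x - 5)(x - 7)(x - 8) / -168
  L_1(x) = (x - 1)(x - 7)(x - 8) / 24
  L_2(x) = (x - 1)(x - 5)(x - 8) / -12
  L_3(x) = (x - 1)(x - 5)(x - 7) / 21
Then P(x) = -11·L_0(x) - 271·L_1(x) - 713·L_2(x) - 1054·L_3(x).
Expanding and collecting terms gives P(x) = -2x³ - 3x - 6.
Evaluating at x = 0: P(0) = -6.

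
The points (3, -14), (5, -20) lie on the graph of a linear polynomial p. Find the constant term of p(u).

-5

Write p(u) = au + b. Substituting each data point gives a linear system:
  3a + b = -14
  5a + b = -20
Solving the system yields a = -3, b = -5.
So p(u) = -3u - 5.
The constant term is -5.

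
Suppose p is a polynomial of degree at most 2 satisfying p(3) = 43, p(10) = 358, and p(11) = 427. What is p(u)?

Write p(u) = au^2 + bu + c. Substituting each data point gives a linear system:
  9a + 3b + c = 43
  100a + 10b + c = 358
  121a + 11b + c = 427
Solving the system yields a = 3, b = 6, c = -2.
So p(u) = 3u² + 6u - 2.
Check: p(3) = 43. ✓

p(u) = 3u^2 + 6u - 2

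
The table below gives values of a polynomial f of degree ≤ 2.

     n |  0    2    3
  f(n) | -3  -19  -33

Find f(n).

f(n) = -2n^2 - 4n - 3

Write f(n) = an^2 + bn + c. Substituting each data point gives a linear system:
  c = -3
  4a + 2b + c = -19
  9a + 3b + c = -33
Solving the system yields a = -2, b = -4, c = -3.
So f(n) = -2n^2 - 4n - 3.
Check: f(3) = -33. ✓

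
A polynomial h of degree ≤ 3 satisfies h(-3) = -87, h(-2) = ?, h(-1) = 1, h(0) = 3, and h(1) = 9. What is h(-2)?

-21

On equispaced nodes a degree-3 polynomial has vanishing fourth forward difference, so
  h(-3) - 4·h(-2) + 6·h(-1) - 4·h(0) + h(1) = 0.
Substituting the known values and solving for h(-2):
  -4·h(-2) = 84
  h(-2) = -21.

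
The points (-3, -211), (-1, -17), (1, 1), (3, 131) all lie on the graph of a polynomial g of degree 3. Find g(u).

Write g(u) = au^3 + bu^2 + cu + d. Substituting each data point gives a linear system:
  -27a + 9b - 3c + d = -211
  -a + b - c + d = -17
  a + b + c + d = 1
  27a + 9b + 3c + d = 131
Solving the system yields a = 6, b = -4, c = 3, d = -4.
So g(u) = 6u³ - 4u² + 3u - 4.
Check: g(-1) = -17. ✓

g(u) = 6u^3 - 4u^2 + 3u - 4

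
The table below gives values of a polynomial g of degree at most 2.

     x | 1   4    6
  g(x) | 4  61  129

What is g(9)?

Write g(x) = ax^2 + bx + c. Substituting each data point gives a linear system:
  a + b + c = 4
  16a + 4b + c = 61
  36a + 6b + c = 129
Solving the system yields a = 3, b = 4, c = -3.
So g(x) = 3x^2 + 4x - 3.
Then g(9) = 276.

276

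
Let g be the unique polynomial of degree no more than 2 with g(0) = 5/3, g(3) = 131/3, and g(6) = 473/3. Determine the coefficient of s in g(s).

Write g(s) = as^2 + bs + c. Substituting each data point gives a linear system:
  c = 5/3
  9a + 3b + c = 131/3
  36a + 6b + c = 473/3
Solving the system yields a = 4, b = 2, c = 5/3.
So g(s) = 4s^2 + 2s + 5/3.
The coefficient of s is 2.

2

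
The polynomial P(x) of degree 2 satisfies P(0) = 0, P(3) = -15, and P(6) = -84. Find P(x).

Using the Lagrange interpolation formula with nodes 0, 3, 6:
  L_0(x) = (x - 3)(x - 6) / 18
  L_1(x) = x(x - 6) / -9
  L_2(x) = x(x - 3) / 18
Then P(x) = 0·L_0(x) - 15·L_1(x) - 84·L_2(x).
Expanding and collecting terms gives P(x) = -3x^2 + 4x.
Check: P(6) = -84. ✓

P(x) = -3x^2 + 4x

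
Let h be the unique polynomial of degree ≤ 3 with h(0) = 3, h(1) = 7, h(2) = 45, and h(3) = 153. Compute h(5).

723

Write h(n) = an^3 + bn^2 + cn + d. Substituting each data point gives a linear system:
  d = 3
  a + b + c + d = 7
  8a + 4b + 2c + d = 45
  27a + 9b + 3c + d = 153
Solving the system yields a = 6, b = -1, c = -1, d = 3.
So h(n) = 6n^3 - n^2 - n + 3.
Then h(5) = 723.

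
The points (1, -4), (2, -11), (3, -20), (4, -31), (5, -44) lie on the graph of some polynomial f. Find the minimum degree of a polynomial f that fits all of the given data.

2

Forward differences of the values at u = 1, 2, 3, 4, 5:
  f  : -4  -11  -20  -31  -44
  Δ  : -7  -9  -11  -13
  Δ^2: -2  -2  -2
  Δ^3: 0  0
  Δ^4: 0
The second differences are constant (-2) and nonzero, while all higher differences vanish, so the minimal degree is 2.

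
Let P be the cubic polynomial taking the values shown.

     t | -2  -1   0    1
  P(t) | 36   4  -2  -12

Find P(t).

Write P(t) = at^3 + bt^2 + ct + d. Substituting each data point gives a linear system:
  -8a + 4b - 2c + d = 36
  -a + b - c + d = 4
  d = -2
  a + b + c + d = -12
Solving the system yields a = -5, b = -2, c = -3, d = -2.
So P(t) = -5t³ - 2t² - 3t - 2.
Check: P(0) = -2. ✓

P(t) = -5t^3 - 2t^2 - 3t - 2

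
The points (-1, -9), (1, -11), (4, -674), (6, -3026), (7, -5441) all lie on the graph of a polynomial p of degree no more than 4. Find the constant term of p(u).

Write p(u) = au^4 + bu^3 + cu^2 + du + e. Substituting each data point gives a linear system:
  a - b + c - d + e = -9
  a + b + c + d + e = -11
  256a + 64b + 16c + 4d + e = -674
  1296a + 216b + 36c + 6d + e = -3026
  2401a + 343b + 49c + 7d + e = -5441
Solving the system yields a = -2, b = -1, c = -6, d = 0, e = -2.
So p(u) = -2u^4 - u^3 - 6u^2 - 2.
The constant term is -2.

-2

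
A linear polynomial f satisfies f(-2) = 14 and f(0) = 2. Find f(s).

Write f(s) = as + b. Substituting each data point gives a linear system:
  -2a + b = 14
  b = 2
Solving the system yields a = -6, b = 2.
So f(s) = -6s + 2.
Check: f(0) = 2. ✓

f(s) = -6s + 2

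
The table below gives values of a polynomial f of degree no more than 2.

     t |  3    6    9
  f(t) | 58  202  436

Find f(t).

Write f(t) = at^2 + bt + c. Substituting each data point gives a linear system:
  9a + 3b + c = 58
  36a + 6b + c = 202
  81a + 9b + c = 436
Solving the system yields a = 5, b = 3, c = 4.
So f(t) = 5t² + 3t + 4.
Check: f(6) = 202. ✓

f(t) = 5t^2 + 3t + 4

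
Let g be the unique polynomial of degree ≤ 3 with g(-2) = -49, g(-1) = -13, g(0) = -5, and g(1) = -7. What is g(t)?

g(t) = 3t^3 - 5t^2 - 5

Using the Lagrange interpolation formula with nodes -2, -1, 0, 1:
  L_0(t) = (t + 1)t(t - 1) / -6
  L_1(t) = (t + 2)t(t - 1) / 2
  L_2(t) = (t + 2)(t + 1)(t - 1) / -2
  L_3(t) = (t + 2)(t + 1)t / 6
Then g(t) = -49·L_0(t) - 13·L_1(t) - 5·L_2(t) - 7·L_3(t).
Expanding and collecting terms gives g(t) = 3t^3 - 5t^2 - 5.
Check: g(-1) = -13. ✓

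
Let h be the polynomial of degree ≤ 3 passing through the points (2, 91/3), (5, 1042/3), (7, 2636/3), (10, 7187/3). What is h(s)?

Write h(s) = as^3 + bs^2 + cs + d. Substituting each data point gives a linear system:
  8a + 4b + 2c + d = 91/3
  125a + 25b + 5c + d = 1042/3
  343a + 49b + 7c + d = 2636/3
  1000a + 100b + 10c + d = 7187/3
Solving the system yields a = 2, b = 4, c = -1/3, d = -1.
So h(s) = 2s³ + 4s² - (1/3)s - 1.
Check: h(5) = 1042/3. ✓

h(s) = 2s^3 + 4s^2 - (1/3)s - 1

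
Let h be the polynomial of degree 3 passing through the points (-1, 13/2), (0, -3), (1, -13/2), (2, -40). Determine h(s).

Write h(s) = as^3 + bs^2 + cs + d. Substituting each data point gives a linear system:
  -a + b - c + d = 13/2
  d = -3
  a + b + c + d = -13/2
  8a + 4b + 2c + d = -40
Solving the system yields a = -6, b = 3, c = -1/2, d = -3.
So h(s) = -6s^3 + 3s^2 - (1/2)s - 3.
Check: h(2) = -40. ✓

h(s) = -6s^3 + 3s^2 - (1/2)s - 3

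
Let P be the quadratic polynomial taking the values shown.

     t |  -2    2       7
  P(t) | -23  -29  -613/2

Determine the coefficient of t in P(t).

Write P(t) = at^2 + bt + c. Substituting each data point gives a linear system:
  4a - 2b + c = -23
  4a + 2b + c = -29
  49a + 7b + c = -613/2
Solving the system yields a = -6, b = -3/2, c = -2.
So P(t) = -6t² - (3/2)t - 2.
The coefficient of t is -3/2.

-3/2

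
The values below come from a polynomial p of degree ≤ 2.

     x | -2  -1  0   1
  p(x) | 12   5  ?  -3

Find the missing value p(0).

0

The 3 known points determine the degree-2 polynomial uniquely.
Write p(x) = ax^2 + bx + c. Substituting each data point gives a linear system:
  4a - 2b + c = 12
  a - b + c = 5
  a + b + c = -3
Solving the system yields a = 1, b = -4, c = 0.
So p(x) = x^2 - 4x.
Then p(0) = 0.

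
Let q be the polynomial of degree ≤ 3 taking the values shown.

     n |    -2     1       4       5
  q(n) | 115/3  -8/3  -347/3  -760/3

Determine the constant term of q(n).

-5

Write q(n) = an^3 + bn^2 + cn + d. Substituting each data point gives a linear system:
  -8a + 4b - 2c + d = 115/3
  a + b + c + d = -8/3
  64a + 16b + 4c + d = -347/3
  125a + 25b + 5c + d = -760/3
Solving the system yields a = -3, b = 5, c = 1/3, d = -5.
So q(n) = -3n^3 + 5n^2 + (1/3)n - 5.
The constant term is -5.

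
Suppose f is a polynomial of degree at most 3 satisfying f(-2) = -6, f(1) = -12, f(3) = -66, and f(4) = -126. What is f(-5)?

Write f(n) = an^3 + bn^2 + cn + d. Substituting each data point gives a linear system:
  -8a + 4b - 2c + d = -6
  a + b + c + d = -12
  27a + 9b + 3c + d = -66
  64a + 16b + 4c + d = -126
Solving the system yields a = -1, b = -3, c = -2, d = -6.
So f(n) = -n^3 - 3n^2 - 2n - 6.
Then f(-5) = 54.

54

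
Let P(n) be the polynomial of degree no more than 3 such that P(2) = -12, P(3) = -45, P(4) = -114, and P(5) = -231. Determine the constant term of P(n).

-6

Write P(n) = an^3 + bn^2 + cn + d. Substituting each data point gives a linear system:
  8a + 4b + 2c + d = -12
  27a + 9b + 3c + d = -45
  64a + 16b + 4c + d = -114
  125a + 25b + 5c + d = -231
Solving the system yields a = -2, b = 0, c = 5, d = -6.
So P(n) = -2n³ + 5n - 6.
The constant term is -6.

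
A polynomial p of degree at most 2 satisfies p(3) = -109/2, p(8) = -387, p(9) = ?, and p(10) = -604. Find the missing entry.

-979/2

The 3 known points determine the degree-2 polynomial uniquely.
Write p(x) = ax^2 + bx + c. Substituting each data point gives a linear system:
  9a + 3b + c = -109/2
  64a + 8b + c = -387
  100a + 10b + c = -604
Solving the system yields a = -6, b = -1/2, c = 1.
So p(x) = -6x² - (1/2)x + 1.
Then p(9) = -979/2.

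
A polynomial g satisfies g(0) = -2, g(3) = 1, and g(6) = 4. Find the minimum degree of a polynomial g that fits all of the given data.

1

Forward differences of the values at x = 0, 3, 6:
  g  : -2  1  4
  Δ  : 3  3
  Δ^2: 0
The first differences are constant (3) and nonzero, while all higher differences vanish, so the minimal degree is 1.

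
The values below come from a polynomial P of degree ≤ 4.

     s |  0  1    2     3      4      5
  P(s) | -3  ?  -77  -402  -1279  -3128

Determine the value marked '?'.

The 5 known points determine the degree-4 polynomial uniquely.
Write P(s) = as^4 + bs^3 + cs^2 + ds + e. Substituting each data point gives a linear system:
  e = -3
  16a + 8b + 4c + 2d + e = -77
  81a + 27b + 9c + 3d + e = -402
  256a + 64b + 16c + 4d + e = -1279
  625a + 125b + 25c + 5d + e = -3128
Solving the system yields a = -5, b = 0, c = -1, d = 5, e = -3.
So P(s) = -5s^4 - s^2 + 5s - 3.
Then P(1) = -4.

-4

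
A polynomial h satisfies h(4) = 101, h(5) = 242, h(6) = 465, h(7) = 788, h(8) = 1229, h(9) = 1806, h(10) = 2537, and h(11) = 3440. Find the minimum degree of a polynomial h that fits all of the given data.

Forward differences of the values at x = 4, 5, 6, 7, 8, 9, 10, 11:
  h  : 101  242  465  788  1229  1806  2537  3440
  Δ  : 141  223  323  441  577  731  903
  Δ^2: 82  100  118  136  154  172
  Δ^3: 18  18  18  18  18
  Δ^4: 0  0  0  0
  Δ^5: 0  0  0
  Δ^6: 0  0
  Δ^7: 0
The third differences are constant (18) and nonzero, while all higher differences vanish, so the minimal degree is 3.

3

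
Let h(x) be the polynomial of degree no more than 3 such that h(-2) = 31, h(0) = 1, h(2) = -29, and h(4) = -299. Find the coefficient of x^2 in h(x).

0

Write h(x) = ax^3 + bx^2 + cx + d. Substituting each data point gives a linear system:
  -8a + 4b - 2c + d = 31
  d = 1
  8a + 4b + 2c + d = -29
  64a + 16b + 4c + d = -299
Solving the system yields a = -5, b = 0, c = 5, d = 1.
So h(x) = -5x^3 + 5x + 1.
The coefficient of x^2 is 0.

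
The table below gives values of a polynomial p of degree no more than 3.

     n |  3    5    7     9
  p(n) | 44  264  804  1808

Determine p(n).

Write p(n) = an^3 + bn^2 + cn + d. Substituting each data point gives a linear system:
  27a + 9b + 3c + d = 44
  125a + 25b + 5c + d = 264
  343a + 49b + 7c + d = 804
  729a + 81b + 9c + d = 1808
Solving the system yields a = 3, b = -5, c = 3, d = -1.
So p(n) = 3n³ - 5n² + 3n - 1.
Check: p(7) = 804. ✓

p(n) = 3n^3 - 5n^2 + 3n - 1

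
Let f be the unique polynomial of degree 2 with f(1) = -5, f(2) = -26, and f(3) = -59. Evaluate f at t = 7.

Write f(t) = at^2 + bt + c. Substituting each data point gives a linear system:
  a + b + c = -5
  4a + 2b + c = -26
  9a + 3b + c = -59
Solving the system yields a = -6, b = -3, c = 4.
So f(t) = -6t² - 3t + 4.
Then f(7) = -311.

-311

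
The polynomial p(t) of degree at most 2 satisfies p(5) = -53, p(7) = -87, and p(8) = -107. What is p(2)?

-17

Write p(t) = at^2 + bt + c. Substituting each data point gives a linear system:
  25a + 5b + c = -53
  49a + 7b + c = -87
  64a + 8b + c = -107
Solving the system yields a = -1, b = -5, c = -3.
So p(t) = -t² - 5t - 3.
Then p(2) = -17.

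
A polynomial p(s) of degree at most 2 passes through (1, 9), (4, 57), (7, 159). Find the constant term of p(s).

5

Write p(s) = as^2 + bs + c. Substituting each data point gives a linear system:
  a + b + c = 9
  16a + 4b + c = 57
  49a + 7b + c = 159
Solving the system yields a = 3, b = 1, c = 5.
So p(s) = 3s² + s + 5.
The constant term is 5.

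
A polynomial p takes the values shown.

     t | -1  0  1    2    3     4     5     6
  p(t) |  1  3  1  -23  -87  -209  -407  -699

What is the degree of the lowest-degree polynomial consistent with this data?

Forward differences of the values at t = -1, 0, 1, 2, 3, 4, 5, 6:
  p  : 1  3  1  -23  -87  -209  -407  -699
  Δ  : 2  -2  -24  -64  -122  -198  -292
  Δ^2: -4  -22  -40  -58  -76  -94
  Δ^3: -18  -18  -18  -18  -18
  Δ^4: 0  0  0  0
  Δ^5: 0  0  0
  Δ^6: 0  0
  Δ^7: 0
The third differences are constant (-18) and nonzero, while all higher differences vanish, so the minimal degree is 3.

3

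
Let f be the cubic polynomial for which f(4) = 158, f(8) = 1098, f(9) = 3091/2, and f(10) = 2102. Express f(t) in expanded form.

Using the Lagrange interpolation formula with nodes 4, 8, 9, 10:
  L_0(t) = (t - 8)(t - 9)(t - 10) / -120
  L_1(t) = (t - 4)(t - 9)(t - 10) / 8
  L_2(t) = (t - 4)(t - 8)(t - 10) / -5
  L_3(t) = (t - 4)(t - 8)(t - 9) / 12
Then f(t) = 158·L_0(t) + 1098·L_1(t) + 3091/2·L_2(t) + 2102·L_3(t).
Expanding and collecting terms gives f(t) = 2t^3 + (1/2)t^2 + 5t + 2.
Check: f(8) = 1098. ✓

f(t) = 2t^3 + (1/2)t^2 + 5t + 2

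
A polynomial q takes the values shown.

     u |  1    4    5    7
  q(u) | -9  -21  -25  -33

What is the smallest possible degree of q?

Divided differences on the nodes 1, 4, 5, 7:
  order 0: -9  -21  -25  -33
  order 1: -4  -4  -4
  order 2: 0  0
  order 3: 0
The order-1 divided differences are all -4 (nonzero) and every higher order vanishes, so the data lies on a polynomial of degree exactly 1.

1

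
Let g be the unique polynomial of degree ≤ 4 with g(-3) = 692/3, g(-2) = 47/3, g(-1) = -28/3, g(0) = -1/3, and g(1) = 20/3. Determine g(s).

g(s) = 5s^4 + 4s^3 - 6s^2 + 4s - 1/3

Using the Lagrange interpolation formula with nodes -3, -2, -1, 0, 1:
  L_0(s) = (s + 2)(s + 1)s(s - 1) / 24
  L_1(s) = (s + 3)(s + 1)s(s - 1) / -6
  L_2(s) = (s + 3)(s + 2)s(s - 1) / 4
  L_3(s) = (s + 3)(s + 2)(s + 1)(s - 1) / -6
  L_4(s) = (s + 3)(s + 2)(s + 1)s / 24
Then g(s) = 692/3·L_0(s) + 47/3·L_1(s) - 28/3·L_2(s) - 1/3·L_3(s) + 20/3·L_4(s).
Expanding and collecting terms gives g(s) = 5s^4 + 4s^3 - 6s^2 + 4s - 1/3.
Check: g(-1) = -28/3. ✓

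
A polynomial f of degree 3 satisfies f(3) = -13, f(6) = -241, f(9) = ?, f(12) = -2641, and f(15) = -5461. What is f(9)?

The 4 known points determine the degree-3 polynomial uniquely.
Write f(s) = as^3 + bs^2 + cs + d. Substituting each data point gives a linear system:
  27a + 9b + 3c + d = -13
  216a + 36b + 6c + d = -241
  1728a + 144b + 12c + d = -2641
  3375a + 225b + 15c + d = -5461
Solving the system yields a = -2, b = 6, c = -4, d = -1.
So f(s) = -2s³ + 6s² - 4s - 1.
Then f(9) = -1009.

-1009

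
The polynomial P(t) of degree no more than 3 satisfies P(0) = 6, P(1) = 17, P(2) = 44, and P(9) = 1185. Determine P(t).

Write P(t) = at^3 + bt^2 + ct + d. Substituting each data point gives a linear system:
  d = 6
  a + b + c + d = 17
  8a + 4b + 2c + d = 44
  729a + 81b + 9c + d = 1185
Solving the system yields a = 1, b = 5, c = 5, d = 6.
So P(t) = t^3 + 5t^2 + 5t + 6.
Check: P(2) = 44. ✓

P(t) = t^3 + 5t^2 + 5t + 6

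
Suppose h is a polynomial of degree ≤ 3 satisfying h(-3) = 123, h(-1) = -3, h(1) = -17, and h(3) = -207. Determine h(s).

h(s) = -6s^3 - 4s^2 - s - 6

Using the Lagrange interpolation formula with nodes -3, -1, 1, 3:
  L_0(s) = (s + 1)(s - 1)(s - 3) / -48
  L_1(s) = (s + 3)(s - 1)(s - 3) / 16
  L_2(s) = (s + 3)(s + 1)(s - 3) / -16
  L_3(s) = (s + 3)(s + 1)(s - 1) / 48
Then h(s) = 123·L_0(s) - 3·L_1(s) - 17·L_2(s) - 207·L_3(s).
Expanding and collecting terms gives h(s) = -6s^3 - 4s^2 - s - 6.
Check: h(-3) = 123. ✓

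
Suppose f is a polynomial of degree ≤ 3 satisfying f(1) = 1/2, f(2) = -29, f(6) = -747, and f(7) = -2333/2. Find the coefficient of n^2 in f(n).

Write f(n) = an^3 + bn^2 + cn + d. Substituting each data point gives a linear system:
  a + b + c + d = 1/2
  8a + 4b + 2c + d = -29
  216a + 36b + 6c + d = -747
  343a + 49b + 7c + d = -2333/2
Solving the system yields a = -3, b = -3, c = 1/2, d = 6.
So f(n) = -3n^3 - 3n^2 + (1/2)n + 6.
The coefficient of n^2 is -3.

-3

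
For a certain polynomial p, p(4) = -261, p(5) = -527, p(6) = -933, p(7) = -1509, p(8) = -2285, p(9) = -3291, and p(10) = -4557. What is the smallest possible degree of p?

Forward differences of the values at x = 4, 5, 6, 7, 8, 9, 10:
  p  : -261  -527  -933  -1509  -2285  -3291  -4557
  Δ  : -266  -406  -576  -776  -1006  -1266
  Δ^2: -140  -170  -200  -230  -260
  Δ^3: -30  -30  -30  -30
  Δ^4: 0  0  0
  Δ^5: 0  0
  Δ^6: 0
The third differences are constant (-30) and nonzero, while all higher differences vanish, so the minimal degree is 3.

3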